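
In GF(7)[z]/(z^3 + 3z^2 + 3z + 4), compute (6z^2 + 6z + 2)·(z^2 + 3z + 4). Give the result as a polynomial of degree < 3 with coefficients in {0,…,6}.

Multiply in GF(7)[z]: (6z^2 + 6z + 2)·(z^2 + 3z + 4) = 6z^4 + 3z^3 + 2z^2 + 2z + 1.
Reduce using z^3 ≡ 4z^2 + 4z + 3 (mod z^3 + 3z^2 + 3z + 4).
Reduced: z^2 + 2z + 5.

z^2 + 2z + 5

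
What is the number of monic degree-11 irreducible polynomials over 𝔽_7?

Gauss's count: N_{7}(11) = (1/11) Σ_{d|11} μ(11/d)·7^d.
Divisors of 11: 1, 11; μ(11/d) for each: -1, 1.
Σ = − 7^1 + 7^11 = 1977326736.
N = 1977326736/11 = 179756976.

179756976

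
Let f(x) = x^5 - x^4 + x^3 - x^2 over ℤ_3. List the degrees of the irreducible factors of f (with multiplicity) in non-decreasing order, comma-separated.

1, 1, 1, 2

Roots in ℤ_3: f(0) = 0 → root; f(1) = 0 → root; f(2) = 2.
Linear factors from roots: (x), (x - 1).
Complete factorization: f(x) = (x - 1)·(x)^2·(x^2 + 1).
Factor degrees with multiplicity: 1 + 1 + 1 + 2 = 5.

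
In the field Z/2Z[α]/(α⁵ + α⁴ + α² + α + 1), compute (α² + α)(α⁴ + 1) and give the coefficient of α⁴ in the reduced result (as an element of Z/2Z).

0

Multiply in Z/2Z[α]: (α² + α)·(α⁴ + 1) = α⁶ + α⁵ + α² + α.
Reduce using α⁵ ≡ α⁴ + α² + α + 1 (mod α⁵ + α⁴ + α² + α + 1).
Reduced: α³.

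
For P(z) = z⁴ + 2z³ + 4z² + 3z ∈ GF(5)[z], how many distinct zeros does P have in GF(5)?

4

Evaluate at each of the 5 elements of GF(5):
P(0) = 0 → root; P(1) = 0 → root; P(2) = 4; P(3) = 0 → root; P(4) = 0 → root.
Roots: {0, 1, 3, 4}.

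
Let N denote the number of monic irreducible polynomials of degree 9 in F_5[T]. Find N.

The number of monic irreducibles of degree 9 over GF(5) is (1/9)·Σ_{d∣9} μ(9/d) 5^d.
Divisors of 9: 1, 3, 9; μ(9/d) for each: 0, -1, 1.
Σ = − 5^3 + 5^9 = 1953000.
N = 1953000/9 = 217000.

217000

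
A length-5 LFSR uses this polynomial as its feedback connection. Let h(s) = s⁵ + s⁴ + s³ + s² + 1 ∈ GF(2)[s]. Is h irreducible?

Check for roots in GF(2): h(0) = 1; h(1) = 1.
No roots, so no linear factors.
Monic irreducibles of degree 2 over GF(2): s² + s + 1.
None of them divide h (all give nonzero remainder).
No irreducible factor of degree ≤ 2 exists, so h is irreducible over GF(2).

Yes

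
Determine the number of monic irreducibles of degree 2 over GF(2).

1

Gauss's count: N_{2}(2) = (1/2) Σ_{d|2} μ(2/d)·2^d.
Divisors of 2: 1, 2; μ(2/d) for each: -1, 1.
Σ = − 2^1 + 2^2 = 2.
N = 2/2 = 1.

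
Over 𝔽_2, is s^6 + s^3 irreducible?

No

Write f(s) = s^6 + s^3.
Check for roots in 𝔽_2: f(0) = 0 → root; f(1) = 0 → root.
f(0) = 0, so (s) divides f(s); f is reducible.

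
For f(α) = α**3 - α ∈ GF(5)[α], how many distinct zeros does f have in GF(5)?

3

Evaluate at each of the 5 elements of GF(5):
f(0) = 0 → root; f(1) = 0 → root; f(2) = 1; f(3) = 4; f(4) = 0 → root.
Roots: {0, 1, 4}.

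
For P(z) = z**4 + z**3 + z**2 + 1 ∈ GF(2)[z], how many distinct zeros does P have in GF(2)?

1

Evaluate at each of the 2 elements of GF(2):
P(0) = 1; P(1) = 0 → root.
Roots: {1}.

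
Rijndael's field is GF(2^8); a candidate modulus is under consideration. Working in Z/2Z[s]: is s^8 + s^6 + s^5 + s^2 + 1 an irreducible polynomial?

Yes

Write f(s) = s^8 + s^6 + s^5 + s^2 + 1.
Check for roots in Z/2Z: f(0) = 1; f(1) = 1.
No roots, so no linear factors.
Monic irreducibles of degree 2 over GF(2): s^2 + s + 1.
None of them divide f (all give nonzero remainder).
Monic irreducibles of degree 3 over GF(2): s^3 + s + 1, s^3 + s^2 + 1.
None of them divide f (all give nonzero remainder).
Monic irreducibles of degree 4 over GF(2): s^4 + s + 1, s^4 + s^3 + 1, s^4 + s^3 + s^2 + s + 1.
None of them divide f (all give nonzero remainder).
No irreducible factor of degree ≤ 4 exists, so f is irreducible over GF(2).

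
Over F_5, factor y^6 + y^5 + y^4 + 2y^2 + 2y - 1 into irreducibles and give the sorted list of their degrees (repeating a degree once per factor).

1, 2, 3

Write g(y) = y^6 + y^5 + y^4 + 2y^2 + 2y - 1.
Roots in F_5: g(0) = 4; g(1) = 1; g(2) = 3; g(3) = 1; g(4) = 0 → root.
Linear factors from roots: (y + 1).
Complete factorization: g(y) = (y + 1)·(y^2 - y + 2)·(y^3 + y^2 + 2).
Factor degrees with multiplicity: 1 + 2 + 3 = 6.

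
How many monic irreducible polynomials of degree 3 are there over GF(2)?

x^(2^3) − x is the product of all monic irreducibles of degree dividing 3; Möbius inversion gives N = (1/3) Σ μ(3/d)·2^d.
Divisors of 3: 1, 3; μ(3/d) for each: -1, 1.
Σ = − 2^1 + 2^3 = 6.
N = 6/3 = 2.

2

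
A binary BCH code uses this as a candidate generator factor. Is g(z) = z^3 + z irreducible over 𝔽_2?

Check for roots in 𝔽_2: g(0) = 0 → root; g(1) = 0 → root.
g(0) = 0, so (z) divides g(z); g is reducible.

No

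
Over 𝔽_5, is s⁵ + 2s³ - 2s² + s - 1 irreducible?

Yes

Write P(s) = s⁵ + 2s³ - 2s² + s - 1.
Check for roots in 𝔽_5: P(0) = 4; P(1) = 1; P(2) = 1; P(3) = 1; P(4) = 3.
No roots, so no linear factors.
Degree-2 irreducible divisors: test the 10 monic irreducibles of degree 2 over GF(5).
None of them divide P (all give nonzero remainder).
No irreducible factor of degree ≤ 2 exists, so P is irreducible over GF(5).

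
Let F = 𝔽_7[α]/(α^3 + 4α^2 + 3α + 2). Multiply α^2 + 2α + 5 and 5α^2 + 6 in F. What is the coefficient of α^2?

Multiply in 𝔽_7[α]: (α^2 + 2α + 5)·(5α^2 + 6) = 5α^4 + 3α^3 + 3α^2 + 5α + 2.
Reduce using α^3 ≡ 3α^2 + 4α + 5 (mod α^3 + 4α^2 + 3α + 2).
Reduced: 4α + 1.

0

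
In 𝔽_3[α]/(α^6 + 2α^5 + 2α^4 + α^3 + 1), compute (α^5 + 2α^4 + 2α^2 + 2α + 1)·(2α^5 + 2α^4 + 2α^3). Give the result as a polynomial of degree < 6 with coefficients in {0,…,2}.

Multiply in 𝔽_3[α]: (α^5 + 2α^4 + 2α^2 + 2α + 1)·(2α^5 + 2α^4 + 2α^3) = 2α^10 + 2α^7 + 2α^6 + α^5 + 2α^3.
Reduce using α^6 ≡ α^5 + α^4 + 2α^3 + 2 (mod α^6 + 2α^5 + 2α^4 + α^3 + 1).
Reduced: α^5 + 2α^4 + 2α^3 + 2α^2 + 2.

α^5 + 2α^4 + 2α^3 + 2α^2 + 2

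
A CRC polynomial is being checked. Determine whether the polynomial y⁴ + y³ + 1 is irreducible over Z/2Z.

Yes

Write f(y) = y⁴ + y³ + 1.
Check for roots in Z/2Z: f(0) = 1; f(1) = 1.
No roots, so no linear factors.
Monic irreducibles of degree 2 over GF(2): y² + y + 1.
None of them divide f (all give nonzero remainder).
No irreducible factor of degree ≤ 2 exists, so f is irreducible over GF(2).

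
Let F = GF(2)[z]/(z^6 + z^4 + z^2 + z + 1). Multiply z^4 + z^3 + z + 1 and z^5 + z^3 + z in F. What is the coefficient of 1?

Multiply in GF(2)[z]: (z^4 + z^3 + z + 1)·(z^5 + z^3 + z) = z^9 + z^8 + z^7 + z^3 + z^2 + z.
Reduce using z^6 ≡ z^4 + z^2 + z + 1 (mod z^6 + z^4 + z^2 + z + 1).
Reduced: z^5 + z^4 + z^3 + z^2 + 1.

1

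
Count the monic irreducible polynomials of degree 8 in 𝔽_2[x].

30

Gauss's count: N_{2}(8) = (1/8) Σ_{d|8} μ(8/d)·2^d.
Divisors of 8: 1, 2, 4, 8; μ(8/d) for each: 0, 0, -1, 1.
Σ = − 2^4 + 2^8 = 240.
N = 240/8 = 30.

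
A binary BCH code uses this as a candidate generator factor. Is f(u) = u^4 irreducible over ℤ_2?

Check for roots in ℤ_2: f(0) = 0 → root; f(1) = 1.
f(0) = 0, so (u) divides f(u); f is reducible.

No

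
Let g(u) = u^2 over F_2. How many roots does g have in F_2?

1

Evaluate at each of the 2 elements of F_2:
g(0) = 0 → root; g(1) = 1.
Roots: {0}.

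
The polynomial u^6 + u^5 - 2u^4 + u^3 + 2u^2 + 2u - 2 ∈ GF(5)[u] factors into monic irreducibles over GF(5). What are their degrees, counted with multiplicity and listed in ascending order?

Write g(u) = u^6 + u^5 - 2u^4 + u^3 + 2u^2 + 2u - 2.
Roots in GF(5): g(0) = 3; g(1) = 3; g(2) = 2; g(3) = 4; g(4) = 0 → root.
Linear factors from roots: (u + 1).
Complete factorization: g(u) = (u + 1)·(u^2 + 2u - 2)·(u^3 - 2u^2 - u + 1).
Factor degrees with multiplicity: 1 + 2 + 3 = 6.

1, 2, 3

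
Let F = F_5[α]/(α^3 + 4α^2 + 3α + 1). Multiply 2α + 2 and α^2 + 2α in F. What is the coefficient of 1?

3

Multiply in F_5[α]: (2α + 2)·(α^2 + 2α) = 2α^3 + α^2 + 4α.
Reduce using α^3 ≡ α^2 + 2α + 4 (mod α^3 + 4α^2 + 3α + 1).
Reduced: 3α^2 + 3α + 3.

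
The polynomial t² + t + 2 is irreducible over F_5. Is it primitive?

Yes

Write f(t) = t² + t + 2.
|GF(5^2)^×| = 5^2 − 1 = 24. Prime factorization: 24 = 2^3·3.
f is primitive ⇔ t has order 24 in GF(5)[t]/(f), i.e. t^(24/q) ≠ 1 for each prime q | 24.
t^(12) mod f = 4.
t^(8) mod f = 3t + 1.
None equal 1, so t has full order 24; f is primitive.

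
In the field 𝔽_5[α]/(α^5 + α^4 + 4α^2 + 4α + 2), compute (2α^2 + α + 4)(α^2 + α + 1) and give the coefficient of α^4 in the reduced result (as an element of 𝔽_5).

2

Multiply in 𝔽_5[α]: (2α^2 + α + 4)·(α^2 + α + 1) = 2α^4 + 3α^3 + 2α^2 + 4.
Reduced: 2α^4 + 3α^3 + 2α^2 + 4.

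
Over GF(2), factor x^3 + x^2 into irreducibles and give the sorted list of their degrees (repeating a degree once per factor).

Write f(x) = x^3 + x^2.
Roots in GF(2): f(0) = 0 → root; f(1) = 0 → root.
Linear factors from roots: (x), (x + 1).
Complete factorization: f(x) = (x + 1)·(x)^2.
Factor degrees with multiplicity: 1 + 1 + 1 = 3.

1, 1, 1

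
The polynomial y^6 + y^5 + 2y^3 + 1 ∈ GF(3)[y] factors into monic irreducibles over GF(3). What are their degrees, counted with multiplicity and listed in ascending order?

6

Write f(y) = y^6 + y^5 + 2y^3 + 1.
Roots in GF(3): f(0) = 1; f(1) = 2; f(2) = 2.
Complete factorization: f(y) = (y^6 + y^5 + 2y^3 + 1).
Factor degrees with multiplicity: 6 = 6.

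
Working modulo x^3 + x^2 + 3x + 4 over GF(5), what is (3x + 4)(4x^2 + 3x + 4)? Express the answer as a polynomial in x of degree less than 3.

Multiply in GF(5)[x]: (3x + 4)·(4x^2 + 3x + 4) = 2x^3 + 4x + 1.
Reduce using x^3 ≡ 4x^2 + 2x + 1 (mod x^3 + x^2 + 3x + 4).
Reduced: 3x^2 + 3x + 3.

3x^2 + 3x + 3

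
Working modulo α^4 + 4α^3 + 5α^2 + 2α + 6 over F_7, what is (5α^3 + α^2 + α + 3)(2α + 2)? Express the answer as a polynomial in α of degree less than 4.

3α^2 + 2α + 2

Multiply in F_7[α]: (5α^3 + α^2 + α + 3)·(2α + 2) = 3α^4 + 5α^3 + 4α^2 + α + 6.
Reduce using α^4 ≡ 3α^3 + 2α^2 + 5α + 1 (mod α^4 + 4α^3 + 5α^2 + 2α + 6).
Reduced: 3α^2 + 2α + 2.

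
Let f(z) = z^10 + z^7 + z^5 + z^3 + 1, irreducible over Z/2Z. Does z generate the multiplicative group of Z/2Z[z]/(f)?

|GF(2^10)^×| = 2^10 − 1 = 1023. Prime factorization: 1023 = 3·11·31.
f is primitive ⇔ z has order 1023 in GF(2)[z]/(f), i.e. z^(1023/q) ≠ 1 for each prime q | 1023.
z^(341) mod f = z^8 + z^6 + z^4 + z.
z^(93) mod f = z^9 + z^7 + z^6 + z^4 + z + 1.
z^(33) mod f = 1
Since z^(33) = 1, the order of z divides 33 < 1023; not primitive.

No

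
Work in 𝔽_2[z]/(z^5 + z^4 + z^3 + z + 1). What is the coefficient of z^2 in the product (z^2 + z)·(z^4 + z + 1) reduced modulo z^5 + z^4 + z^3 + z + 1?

1

Multiply in 𝔽_2[z]: (z^2 + z)·(z^4 + z + 1) = z^6 + z^5 + z^3 + z.
Reduce using z^5 ≡ z^4 + z^3 + z + 1 (mod z^5 + z^4 + z^3 + z + 1).
Reduced: z^4 + z^3 + z^2.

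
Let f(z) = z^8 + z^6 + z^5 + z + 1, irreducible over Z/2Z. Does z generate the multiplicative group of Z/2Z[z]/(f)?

Yes

|GF(2^8)^×| = 2^8 − 1 = 255. Prime factorization: 255 = 3·5·17.
f is primitive ⇔ z has order 255 in GF(2)[z]/(f), i.e. z^(255/q) ≠ 1 for each prime q | 255.
z^(85) mod f = z^7 + z^6 + z^5 + z^4.
z^(51) mod f = z^4 + z.
z^(15) mod f = z^7 + z^6 + z^3.
None equal 1, so z has full order 255; f is primitive.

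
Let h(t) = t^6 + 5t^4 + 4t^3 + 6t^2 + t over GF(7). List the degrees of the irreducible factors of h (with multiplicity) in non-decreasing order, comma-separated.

1, 1, 2, 2

Linear factors from roots: (t), (t + 1).
Complete factorization: h(t) = (t)·(t + 1)·(t^2 + 2)·(t^2 + 6t + 4).
Factor degrees with multiplicity: 1 + 1 + 2 + 2 = 6.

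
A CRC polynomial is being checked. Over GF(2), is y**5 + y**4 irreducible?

Write f(y) = y**5 + y**4.
Check for roots in GF(2): f(0) = 0 → root; f(1) = 0 → root.
f(0) = 0, so (y) divides f(y); f is reducible.

No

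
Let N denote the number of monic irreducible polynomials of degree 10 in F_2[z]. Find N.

x^(2^10) − x is the product of all monic irreducibles of degree dividing 10; Möbius inversion gives N = (1/10) Σ μ(10/d)·2^d.
Divisors of 10: 1, 2, 5, 10; μ(10/d) for each: 1, -1, -1, 1.
Σ = 2^1 − 2^2 − 2^5 + 2^10 = 990.
N = 990/10 = 99.

99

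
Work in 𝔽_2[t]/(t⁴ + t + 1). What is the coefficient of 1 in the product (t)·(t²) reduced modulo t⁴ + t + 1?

Multiply in 𝔽_2[t]: (t)·(t²) = t³.
Reduced: t³.

0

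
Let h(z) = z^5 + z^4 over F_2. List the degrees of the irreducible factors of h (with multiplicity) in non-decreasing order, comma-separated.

1, 1, 1, 1, 1

Roots in F_2: h(0) = 0 → root; h(1) = 0 → root.
Linear factors from roots: (z), (z + 1).
Complete factorization: h(z) = (z + 1)·(z)^4.
Factor degrees with multiplicity: 1 + 1 + 1 + 1 + 1 = 5.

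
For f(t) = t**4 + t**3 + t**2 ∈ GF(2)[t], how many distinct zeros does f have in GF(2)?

1

Evaluate at each of the 2 elements of GF(2):
f(0) = 0 → root; f(1) = 1.
Roots: {0}.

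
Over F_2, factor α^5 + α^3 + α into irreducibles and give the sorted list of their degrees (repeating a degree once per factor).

1, 2, 2

Write h(α) = α^5 + α^3 + α.
Roots in F_2: h(0) = 0 → root; h(1) = 1.
Linear factors from roots: (α).
Complete factorization: h(α) = (α)·(α^2 + α + 1)^2.
Factor degrees with multiplicity: 1 + 2 + 2 = 5.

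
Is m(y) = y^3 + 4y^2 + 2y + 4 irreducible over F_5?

Check for roots in F_5: m(0) = 4; m(1) = 1; m(2) = 2; m(3) = 3; m(4) = 0 → root.
m(4) = 0, so (y − 4) divides m(y); m is reducible.

No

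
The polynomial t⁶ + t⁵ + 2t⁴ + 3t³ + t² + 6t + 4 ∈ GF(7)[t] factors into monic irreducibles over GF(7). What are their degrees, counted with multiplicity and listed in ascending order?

Write f(t) = t⁶ + t⁵ + 2t⁴ + 3t³ + t² + 6t + 4.
Linear factors from roots: (t + 4).
Complete factorization: f(t) = (t + 4)·(t² + 2t + 2)·(t³ + 2t² + t + 4).
Factor degrees with multiplicity: 1 + 2 + 3 = 6.

1, 2, 3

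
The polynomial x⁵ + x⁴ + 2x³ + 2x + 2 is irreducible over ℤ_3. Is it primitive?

No

Write f(x) = x⁵ + x⁴ + 2x³ + 2x + 2.
|GF(3^5)^×| = 3^5 − 1 = 242. Prime factorization: 242 = 2·11^2.
f is primitive ⇔ x has order 242 in GF(3)[x]/(f), i.e. x^(242/q) ≠ 1 for each prime q | 242.
x^(121) mod f = 1
x^(22) mod f = x⁴ + 2x.
Since x^(121) = 1, the order of x divides 121 < 242; not primitive.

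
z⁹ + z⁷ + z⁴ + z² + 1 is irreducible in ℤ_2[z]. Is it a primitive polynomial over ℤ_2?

Write f(z) = z⁹ + z⁷ + z⁴ + z² + 1.
|GF(2^9)^×| = 2^9 − 1 = 511. Prime factorization: 511 = 7·73.
f is primitive ⇔ z has order 511 in GF(2)[z]/(f), i.e. z^(511/q) ≠ 1 for each prime q | 511.
z^(73) mod f = z⁸ + z⁶ + z⁵ + z⁴ + z³ + 1.
z^(7) mod f = z⁷.
None equal 1, so z has full order 511; f is primitive.

Yes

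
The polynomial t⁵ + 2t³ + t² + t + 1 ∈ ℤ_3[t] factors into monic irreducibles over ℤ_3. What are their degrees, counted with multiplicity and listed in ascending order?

Write h(t) = t⁵ + 2t³ + t² + t + 1.
Roots in ℤ_3: h(0) = 1; h(1) = 0 → root; h(2) = 1.
Linear factors from roots: (t + 2).
Complete factorization: h(t) = (t + 2)·(t² + 1)·(t² + t + 2).
Factor degrees with multiplicity: 1 + 2 + 2 = 5.

1, 2, 2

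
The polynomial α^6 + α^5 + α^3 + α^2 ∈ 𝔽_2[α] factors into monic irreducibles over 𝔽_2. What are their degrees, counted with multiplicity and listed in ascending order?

Write f(α) = α^6 + α^5 + α^3 + α^2.
Roots in 𝔽_2: f(0) = 0 → root; f(1) = 0 → root.
Linear factors from roots: (α), (α + 1).
Complete factorization: f(α) = (α)^2·(α + 1)^2·(α^2 + α + 1).
Factor degrees with multiplicity: 1 + 1 + 1 + 1 + 2 = 6.

1, 1, 1, 1, 2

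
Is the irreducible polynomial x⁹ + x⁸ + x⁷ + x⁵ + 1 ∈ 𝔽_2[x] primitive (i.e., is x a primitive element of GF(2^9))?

No

Write f(x) = x⁹ + x⁸ + x⁷ + x⁵ + 1.
|GF(2^9)^×| = 2^9 − 1 = 511. Prime factorization: 511 = 7·73.
f is primitive ⇔ x has order 511 in GF(2)[x]/(f), i.e. x^(511/q) ≠ 1 for each prime q | 511.
x^(73) mod f = 1
x^(7) mod f = x⁷.
Since x^(73) = 1, the order of x divides 73 < 511; not primitive.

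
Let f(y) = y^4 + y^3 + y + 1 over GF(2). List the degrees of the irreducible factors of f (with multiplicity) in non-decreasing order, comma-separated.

1, 1, 2

Roots in GF(2): f(0) = 1; f(1) = 0 → root.
Linear factors from roots: (y + 1).
Complete factorization: f(y) = (y + 1)^2·(y^2 + y + 1).
Factor degrees with multiplicity: 1 + 1 + 2 = 4.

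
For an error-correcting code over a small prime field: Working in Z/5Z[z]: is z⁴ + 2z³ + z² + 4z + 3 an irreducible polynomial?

No

Write m(z) = z⁴ + 2z³ + z² + 4z + 3.
Check for roots in Z/5Z: m(0) = 3; m(1) = 1; m(2) = 2; m(3) = 4; m(4) = 4.
No roots, so no linear factors.
Degree-2 irreducible divisors: test the 10 monic irreducibles of degree 2 over GF(5).
z² + 2 divides m: m(z) = (z² + 2)·(z² + 2z + 4).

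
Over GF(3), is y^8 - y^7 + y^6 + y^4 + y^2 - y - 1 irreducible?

Yes

Write g(y) = y^8 - y^7 + y^6 + y^4 + y^2 - y - 1.
Check for roots in GF(3): g(0) = 2; g(1) = 1; g(2) = 2.
No roots, so no linear factors.
Monic irreducibles of degree 2 over GF(3): y^2 + 1, y^2 + y - 1, y^2 - y - 1.
None of them divide g (all give nonzero remainder).
Degree-3 irreducible divisors: test the 8 monic irreducibles of degree 3 over GF(3).
None of them divide g (all give nonzero remainder).
Degree-4 irreducible divisors: test the 18 monic irreducibles of degree 4 over GF(3).
None of them divide g (all give nonzero remainder).
No irreducible factor of degree ≤ 4 exists, so g is irreducible over GF(3).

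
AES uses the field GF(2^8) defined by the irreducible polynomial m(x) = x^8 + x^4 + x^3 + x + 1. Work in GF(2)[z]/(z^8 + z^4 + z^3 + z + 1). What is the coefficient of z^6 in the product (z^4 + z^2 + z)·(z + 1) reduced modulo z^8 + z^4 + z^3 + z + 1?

Multiply in GF(2)[z]: (z^4 + z^2 + z)·(z + 1) = z^5 + z^4 + z^3 + z.
Reduced: z^5 + z^4 + z^3 + z.

0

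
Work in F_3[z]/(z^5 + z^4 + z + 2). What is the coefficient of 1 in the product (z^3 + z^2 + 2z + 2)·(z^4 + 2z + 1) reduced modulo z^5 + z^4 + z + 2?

Multiply in F_3[z]: (z^3 + z^2 + 2z + 2)·(z^4 + 2z + 1) = z^7 + z^6 + 2z^5 + z^4 + 2z^2 + 2.
Reduce using z^5 ≡ 2z^4 + 2z + 1 (mod z^5 + z^4 + z + 2).
Reduced: 2z^4 + 2z^3 + z + 1.

1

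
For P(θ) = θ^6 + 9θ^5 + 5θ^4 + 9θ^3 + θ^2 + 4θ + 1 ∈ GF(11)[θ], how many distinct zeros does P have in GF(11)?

Evaluate at each of the 11 elements of GF(11):
P(0) = 1; P(1) = 8; P(2) = 0 → root; P(3) = 0 → root; P(4) = 10; P(5) = 9; P(6) = 0 → root; P(7) = 7; P(8) = 0 → root; P(9) = 1; P(10) = 8.
Roots: {2, 3, 6, 8}.

4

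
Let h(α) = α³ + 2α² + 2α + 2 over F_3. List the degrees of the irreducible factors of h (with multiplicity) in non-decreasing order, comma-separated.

Roots in F_3: h(0) = 2; h(1) = 1; h(2) = 1.
Complete factorization: h(α) = (α³ + 2α² + 2α + 2).
Factor degrees with multiplicity: 3 = 3.

3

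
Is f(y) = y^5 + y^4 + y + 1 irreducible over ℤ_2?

No

Check for roots in ℤ_2: f(0) = 1; f(1) = 0 → root.
f(1) = 0, so (y − 1) divides f(y); f is reducible.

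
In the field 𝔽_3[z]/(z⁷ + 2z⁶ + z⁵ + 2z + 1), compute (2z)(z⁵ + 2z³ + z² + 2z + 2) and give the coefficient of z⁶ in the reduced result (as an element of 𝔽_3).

Multiply in 𝔽_3[z]: (2z)·(z⁵ + 2z³ + z² + 2z + 2) = 2z⁶ + z⁴ + 2z³ + z² + z.
Reduced: 2z⁶ + z⁴ + 2z³ + z² + z.

2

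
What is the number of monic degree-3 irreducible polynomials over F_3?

By the necklace-counting formula, N_3(3) = (1/3) Σ_{d|3} μ(3/d)·3^d.
Divisors of 3: 1, 3; μ(3/d) for each: -1, 1.
Σ = − 3^1 + 3^3 = 24.
N = 24/3 = 8.

8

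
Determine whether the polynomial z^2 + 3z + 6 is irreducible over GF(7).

Write f(z) = z^2 + 3z + 6.
Check for roots in GF(7): f(0) = 6; f(1) = 3; f(2) = 2; f(3) = 3; f(4) = 6; f(5) = 4; f(6) = 4.
No roots. A degree-2 polynomial over a field with no linear factor is irreducible.

Yes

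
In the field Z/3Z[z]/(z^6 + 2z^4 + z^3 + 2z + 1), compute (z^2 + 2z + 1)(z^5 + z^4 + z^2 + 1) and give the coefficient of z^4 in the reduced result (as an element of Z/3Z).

1

Multiply in Z/3Z[z]: (z^2 + 2z + 1)·(z^5 + z^4 + z^2 + 1) = z^7 + 2z^4 + 2z^3 + 2z^2 + 2z + 1.
Reduce using z^6 ≡ z^4 + 2z^3 + z + 2 (mod z^6 + 2z^4 + z^3 + 2z + 1).
Reduced: z^5 + z^4 + 2z^3 + z + 1.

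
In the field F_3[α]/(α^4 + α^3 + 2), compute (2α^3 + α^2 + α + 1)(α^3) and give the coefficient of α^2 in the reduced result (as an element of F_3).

Multiply in F_3[α]: (2α^3 + α^2 + α + 1)·(α^3) = 2α^6 + α^5 + α^4 + α^3.
Reduce using α^4 ≡ 2α^3 + 1 (mod α^4 + α^3 + 2).
Reduced: 2α^3 + 2α^2 + 2α + 2.

2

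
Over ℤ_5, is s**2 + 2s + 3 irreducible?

Write f(s) = s**2 + 2s + 3.
Check for roots in ℤ_5: f(0) = 3; f(1) = 1; f(2) = 1; f(3) = 3; f(4) = 2.
No roots. A degree-2 polynomial over a field with no linear factor is irreducible.

Yes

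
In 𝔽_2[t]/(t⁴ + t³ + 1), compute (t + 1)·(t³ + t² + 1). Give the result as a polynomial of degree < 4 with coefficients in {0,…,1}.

t^3 + t^2 + t

Multiply in 𝔽_2[t]: (t + 1)·(t³ + t² + 1) = t⁴ + t² + t + 1.
Reduce using t⁴ ≡ t³ + 1 (mod t⁴ + t³ + 1).
Reduced: t³ + t² + t.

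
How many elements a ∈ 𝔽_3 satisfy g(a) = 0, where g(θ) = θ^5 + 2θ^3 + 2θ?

Evaluate at each of the 3 elements of 𝔽_3:
g(0) = 0 → root; g(1) = 2; g(2) = 1.
Roots: {0}.

1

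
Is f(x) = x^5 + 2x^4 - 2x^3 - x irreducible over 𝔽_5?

No

Check for roots in 𝔽_5: f(0) = 0 → root; f(1) = 0 → root; f(2) = 1; f(3) = 3; f(4) = 4.
f(0) = 0, so (x) divides f(x); f is reducible.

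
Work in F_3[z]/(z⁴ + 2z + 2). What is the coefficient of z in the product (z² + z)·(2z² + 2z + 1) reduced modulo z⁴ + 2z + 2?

0

Multiply in F_3[z]: (z² + z)·(2z² + 2z + 1) = 2z⁴ + z³ + z.
Reduce using z⁴ ≡ z + 1 (mod z⁴ + 2z + 2).
Reduced: z³ + 2.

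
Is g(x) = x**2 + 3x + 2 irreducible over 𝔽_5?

Check for roots in 𝔽_5: g(0) = 2; g(1) = 1; g(2) = 2; g(3) = 0 → root; g(4) = 0 → root.
g(3) = 0, so (x − 3) divides g(x); g is reducible.

No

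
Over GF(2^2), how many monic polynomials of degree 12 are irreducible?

1397740

By the necklace-counting formula, N_4(12) = (1/12) Σ_{d|12} μ(12/d)·4^d.
Divisors of 12: 1, 2, 3, 4, 6, 12; μ(12/d) for each: 0, 1, 0, -1, -1, 1.
Σ = 4^2 − 4^4 − 4^6 + 4^12 = 16772880.
N = 16772880/12 = 1397740.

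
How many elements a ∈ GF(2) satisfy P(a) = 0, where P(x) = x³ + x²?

2

Evaluate at each of the 2 elements of GF(2):
P(0) = 0 → root; P(1) = 0 → root.
Roots: {0, 1}.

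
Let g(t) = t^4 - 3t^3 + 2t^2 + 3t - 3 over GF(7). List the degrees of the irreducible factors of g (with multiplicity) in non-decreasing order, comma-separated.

Linear factors from roots: (t - 1), (t + 3), (t + 1).
Complete factorization: g(t) = (t + 3)·(t - 1)·(t + 1)^2.
Factor degrees with multiplicity: 1 + 1 + 1 + 1 = 4.

1, 1, 1, 1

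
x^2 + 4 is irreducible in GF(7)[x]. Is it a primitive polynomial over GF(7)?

No

Write f(x) = x^2 + 4.
|GF(7^2)^×| = 7^2 − 1 = 48. Prime factorization: 48 = 2^4·3.
f is primitive ⇔ x has order 48 in GF(7)[x]/(f), i.e. x^(48/q) ≠ 1 for each prime q | 48.
x^(24) mod f = 1
x^(16) mod f = 2.
Since x^(24) = 1, the order of x divides 24 < 48; not primitive.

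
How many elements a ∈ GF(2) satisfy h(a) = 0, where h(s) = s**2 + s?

Evaluate at each of the 2 elements of GF(2):
h(0) = 0 → root; h(1) = 0 → root.
Roots: {0, 1}.

2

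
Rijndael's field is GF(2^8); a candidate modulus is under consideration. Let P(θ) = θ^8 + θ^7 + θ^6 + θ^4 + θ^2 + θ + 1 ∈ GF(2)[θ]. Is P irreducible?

Yes

Check for roots in GF(2): P(0) = 1; P(1) = 1.
No roots, so no linear factors.
Monic irreducibles of degree 2 over GF(2): θ^2 + θ + 1.
None of them divide P (all give nonzero remainder).
Monic irreducibles of degree 3 over GF(2): θ^3 + θ + 1, θ^3 + θ^2 + 1.
None of them divide P (all give nonzero remainder).
Monic irreducibles of degree 4 over GF(2): θ^4 + θ + 1, θ^4 + θ^3 + 1, θ^4 + θ^3 + θ^2 + θ + 1.
None of them divide P (all give nonzero remainder).
No irreducible factor of degree ≤ 4 exists, so P is irreducible over GF(2).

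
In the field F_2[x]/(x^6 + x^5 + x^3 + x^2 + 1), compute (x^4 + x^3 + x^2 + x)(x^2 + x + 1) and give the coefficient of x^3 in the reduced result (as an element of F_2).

Multiply in F_2[x]: (x^4 + x^3 + x^2 + x)·(x^2 + x + 1) = x^6 + x^4 + x^3 + x.
Reduce using x^6 ≡ x^5 + x^3 + x^2 + 1 (mod x^6 + x^5 + x^3 + x^2 + 1).
Reduced: x^5 + x^4 + x^2 + x + 1.

0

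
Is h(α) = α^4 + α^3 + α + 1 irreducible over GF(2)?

No

Check for roots in GF(2): h(0) = 1; h(1) = 0 → root.
h(1) = 0, so (α − 1) divides h(α); h is reducible.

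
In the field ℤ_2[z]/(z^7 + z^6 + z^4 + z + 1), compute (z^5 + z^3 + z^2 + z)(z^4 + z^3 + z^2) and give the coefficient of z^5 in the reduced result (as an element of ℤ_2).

Multiply in ℤ_2[z]: (z^5 + z^3 + z^2 + z)·(z^4 + z^3 + z^2) = z^9 + z^8 + z^5 + z^3.
Reduce using z^7 ≡ z^6 + z^4 + z + 1 (mod z^7 + z^6 + z^4 + z + 1).
Reduced: z^6 + z^5 + z^2.

1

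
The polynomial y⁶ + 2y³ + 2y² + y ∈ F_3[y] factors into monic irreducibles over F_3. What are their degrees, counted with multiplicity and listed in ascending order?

1, 1, 1, 1, 2

Write h(y) = y⁶ + 2y³ + 2y² + y.
Roots in F_3: h(0) = 0 → root; h(1) = 0 → root; h(2) = 0 → root.
Linear factors from roots: (y), (y + 2), (y + 1).
Complete factorization: h(y) = (y)·(y + 2)·(y + 1)^2·(y² + 2y + 2).
Factor degrees with multiplicity: 1 + 1 + 1 + 1 + 2 = 6.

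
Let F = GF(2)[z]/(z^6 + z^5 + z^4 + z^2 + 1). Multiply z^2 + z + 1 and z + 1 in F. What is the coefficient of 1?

1

Multiply in GF(2)[z]: (z^2 + z + 1)·(z + 1) = z^3 + 1.
Reduced: z^3 + 1.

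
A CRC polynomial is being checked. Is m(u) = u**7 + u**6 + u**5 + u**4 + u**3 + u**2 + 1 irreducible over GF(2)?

Check for roots in GF(2): m(0) = 1; m(1) = 1.
No roots, so no linear factors.
Monic irreducibles of degree 2 over GF(2): u**2 + u + 1.
None of them divide m (all give nonzero remainder).
Monic irreducibles of degree 3 over GF(2): u**3 + u + 1, u**3 + u**2 + 1.
None of them divide m (all give nonzero remainder).
No irreducible factor of degree ≤ 3 exists, so m is irreducible over GF(2).

Yes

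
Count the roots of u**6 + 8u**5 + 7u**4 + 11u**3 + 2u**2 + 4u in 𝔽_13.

2

Write g(u) = u**6 + 8u**5 + 7u**4 + 11u**3 + 2u**2 + 4u.
Evaluate at each of the 13 elements of 𝔽_13:
g(0) = 0 → root; g(1) = 7; g(2) = 3; g(3) = 5; g(4) = 12; g(5) = 9; g(6) = 2; g(7) = 6; g(8) = 12; g(9) = 11; g(10) = 10; g(11) = 1; g(12) = 0 → root.
Roots: {0, 12}.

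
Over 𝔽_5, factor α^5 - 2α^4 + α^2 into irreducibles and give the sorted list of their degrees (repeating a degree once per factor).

1, 1, 1, 1, 1

Write f(α) = α^5 - 2α^4 + α^2.
Roots in 𝔽_5: f(0) = 0 → root; f(1) = 0 → root; f(2) = 4; f(3) = 0 → root; f(4) = 3.
Linear factors from roots: (α), (α - 1), (α + 2).
Complete factorization: f(α) = (α - 1)·(α)^2·(α + 2)^2.
Factor degrees with multiplicity: 1 + 1 + 1 + 1 + 1 = 5.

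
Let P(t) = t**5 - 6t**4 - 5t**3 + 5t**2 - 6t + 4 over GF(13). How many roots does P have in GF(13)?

Evaluate at each of the 13 elements of GF(13):
P(0) = 4; P(1) = 6; P(2) = 12; P(3) = 4; P(4) = 8; P(5) = 6; P(6) = 4; P(7) = 9; P(8) = 6; P(9) = 0 → root; P(10) = 6; P(11) = 0 → root; P(12) = 0 → root.
Roots: {9, 11, 12}.

3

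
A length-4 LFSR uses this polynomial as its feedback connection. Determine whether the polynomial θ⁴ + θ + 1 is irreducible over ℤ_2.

Write g(θ) = θ⁴ + θ + 1.
Check for roots in ℤ_2: g(0) = 1; g(1) = 1.
No roots, so no linear factors.
Monic irreducibles of degree 2 over GF(2): θ² + θ + 1.
None of them divide g (all give nonzero remainder).
No irreducible factor of degree ≤ 2 exists, so g is irreducible over GF(2).

Yes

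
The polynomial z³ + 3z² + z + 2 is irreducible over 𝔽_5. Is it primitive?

Yes

Write f(z) = z³ + 3z² + z + 2.
|GF(5^3)^×| = 5^3 − 1 = 124. Prime factorization: 124 = 2^2·31.
f is primitive ⇔ z has order 124 in GF(5)[z]/(f), i.e. z^(124/q) ≠ 1 for each prime q | 124.
z^(62) mod f = 4.
z^(4) mod f = 3z² + z + 1.
None equal 1, so z has full order 124; f is primitive.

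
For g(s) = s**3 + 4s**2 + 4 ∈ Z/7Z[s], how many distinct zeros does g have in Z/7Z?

Evaluate at each of the 7 elements of Z/7Z:
g(0) = 4; g(1) = 2; g(2) = 0 → root; g(3) = 4; g(4) = 6; g(5) = 5; g(6) = 0 → root.
Roots: {2, 6}.

2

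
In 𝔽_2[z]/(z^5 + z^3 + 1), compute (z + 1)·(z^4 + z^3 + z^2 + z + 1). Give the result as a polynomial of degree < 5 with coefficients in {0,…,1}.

z^3

Multiply in 𝔽_2[z]: (z + 1)·(z^4 + z^3 + z^2 + z + 1) = z^5 + 1.
Reduce using z^5 ≡ z^3 + 1 (mod z^5 + z^3 + 1).
Reduced: z^3.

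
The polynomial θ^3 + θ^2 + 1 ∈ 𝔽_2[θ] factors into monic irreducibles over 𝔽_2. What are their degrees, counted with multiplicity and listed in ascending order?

Write h(θ) = θ^3 + θ^2 + 1.
Roots in 𝔽_2: h(0) = 1; h(1) = 1.
Complete factorization: h(θ) = (θ^3 + θ^2 + 1).
Factor degrees with multiplicity: 3 = 3.

3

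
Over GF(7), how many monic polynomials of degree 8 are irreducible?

x^(7^8) − x is the product of all monic irreducibles of degree dividing 8; Möbius inversion gives N = (1/8) Σ μ(8/d)·7^d.
Divisors of 8: 1, 2, 4, 8; μ(8/d) for each: 0, 0, -1, 1.
Σ = − 7^4 + 7^8 = 5762400.
N = 5762400/8 = 720300.

720300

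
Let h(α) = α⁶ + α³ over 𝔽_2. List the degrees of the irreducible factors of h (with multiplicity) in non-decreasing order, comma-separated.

1, 1, 1, 1, 2

Roots in 𝔽_2: h(0) = 0 → root; h(1) = 0 → root.
Linear factors from roots: (α), (α + 1).
Complete factorization: h(α) = (α + 1)·(α)^3·(α² + α + 1).
Factor degrees with multiplicity: 1 + 1 + 1 + 1 + 2 = 6.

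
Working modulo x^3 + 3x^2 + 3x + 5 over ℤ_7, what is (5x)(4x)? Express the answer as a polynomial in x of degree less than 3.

Multiply in ℤ_7[x]: (5x)·(4x) = 6x^2.
Reduced: 6x^2.

6x^2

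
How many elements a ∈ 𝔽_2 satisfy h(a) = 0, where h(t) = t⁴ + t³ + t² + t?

2

Evaluate at each of the 2 elements of 𝔽_2:
h(0) = 0 → root; h(1) = 0 → root.
Roots: {0, 1}.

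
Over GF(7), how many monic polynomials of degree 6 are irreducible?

19544

Gauss's count: N_{7}(6) = (1/6) Σ_{d|6} μ(6/d)·7^d.
Divisors of 6: 1, 2, 3, 6; μ(6/d) for each: 1, -1, -1, 1.
Σ = 7^1 − 7^2 − 7^3 + 7^6 = 117264.
N = 117264/6 = 19544.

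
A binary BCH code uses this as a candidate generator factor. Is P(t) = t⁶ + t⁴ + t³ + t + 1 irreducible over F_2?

Yes

Check for roots in F_2: P(0) = 1; P(1) = 1.
No roots, so no linear factors.
Monic irreducibles of degree 2 over GF(2): t² + t + 1.
None of them divide P (all give nonzero remainder).
Monic irreducibles of degree 3 over GF(2): t³ + t + 1, t³ + t² + 1.
None of them divide P (all give nonzero remainder).
No irreducible factor of degree ≤ 3 exists, so P is irreducible over GF(2).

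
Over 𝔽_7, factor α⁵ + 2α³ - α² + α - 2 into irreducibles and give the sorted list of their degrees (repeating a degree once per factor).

1, 1, 1, 2

Write f(α) = α⁵ + 2α³ - α² + α - 2.
Linear factors from roots: (α + 2), (α + 1).
Complete factorization: f(α) = (α + 2)·(α + 1)^2·(α² + 3α - 1).
Factor degrees with multiplicity: 1 + 1 + 1 + 2 = 5.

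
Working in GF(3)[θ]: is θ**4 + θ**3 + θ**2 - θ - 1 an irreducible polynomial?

Write h(θ) = θ**4 + θ**3 + θ**2 - θ - 1.
Check for roots in GF(3): h(0) = 2; h(1) = 1; h(2) = 1.
No roots, so no linear factors.
Monic irreducibles of degree 2 over GF(3): θ**2 + 1, θ**2 + θ - 1, θ**2 - θ - 1.
None of them divide h (all give nonzero remainder).
No irreducible factor of degree ≤ 2 exists, so h is irreducible over GF(3).

Yes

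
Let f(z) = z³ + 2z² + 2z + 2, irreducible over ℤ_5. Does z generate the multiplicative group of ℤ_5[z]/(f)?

Yes

|GF(5^3)^×| = 5^3 − 1 = 124. Prime factorization: 124 = 2^2·31.
f is primitive ⇔ z has order 124 in GF(5)[z]/(f), i.e. z^(124/q) ≠ 1 for each prime q | 124.
z^(62) mod f = 4.
z^(4) mod f = 2z² + 2z + 4.
None equal 1, so z has full order 124; f is primitive.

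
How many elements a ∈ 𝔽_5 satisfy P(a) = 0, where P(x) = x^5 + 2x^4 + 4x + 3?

4

Evaluate at each of the 5 elements of 𝔽_5:
P(0) = 3; P(1) = 0 → root; P(2) = 0 → root; P(3) = 0 → root; P(4) = 0 → root.
Roots: {1, 2, 3, 4}.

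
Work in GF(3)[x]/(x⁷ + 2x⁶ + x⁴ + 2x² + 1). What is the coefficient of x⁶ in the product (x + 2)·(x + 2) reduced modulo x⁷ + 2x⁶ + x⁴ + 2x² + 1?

0

Multiply in GF(3)[x]: (x + 2)·(x + 2) = x² + x + 1.
Reduced: x² + x + 1.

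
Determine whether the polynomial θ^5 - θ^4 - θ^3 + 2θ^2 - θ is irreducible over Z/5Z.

No

Write m(θ) = θ^5 - θ^4 - θ^3 + 2θ^2 - θ.
Check for roots in Z/5Z: m(0) = 0 → root; m(1) = 0 → root; m(2) = 4; m(3) = 0 → root; m(4) = 2.
m(0) = 0, so (θ) divides m(θ); m is reducible.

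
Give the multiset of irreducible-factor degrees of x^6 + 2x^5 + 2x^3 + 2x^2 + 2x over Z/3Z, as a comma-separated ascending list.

Write h(x) = x^6 + 2x^5 + 2x^3 + 2x^2 + 2x.
Roots in Z/3Z: h(0) = 0 → root; h(1) = 0 → root; h(2) = 0 → root.
Linear factors from roots: (x), (x + 2), (x + 1).
Complete factorization: h(x) = (x)·(x + 1)·(x + 2)·(x^3 + 2x^2 + x + 1).
Factor degrees with multiplicity: 1 + 1 + 1 + 3 = 6.

1, 1, 1, 3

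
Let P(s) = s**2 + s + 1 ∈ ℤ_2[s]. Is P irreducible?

Yes

Check for roots in ℤ_2: P(0) = 1; P(1) = 1.
No roots. A degree-2 polynomial over a field with no linear factor is irreducible.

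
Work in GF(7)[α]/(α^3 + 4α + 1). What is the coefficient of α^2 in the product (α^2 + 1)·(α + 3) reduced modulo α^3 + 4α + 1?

Multiply in GF(7)[α]: (α^2 + 1)·(α + 3) = α^3 + 3α^2 + α + 3.
Reduce using α^3 ≡ 3α + 6 (mod α^3 + 4α + 1).
Reduced: 3α^2 + 4α + 2.

3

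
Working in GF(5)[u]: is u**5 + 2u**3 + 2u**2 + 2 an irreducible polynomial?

Write m(u) = u**5 + 2u**3 + 2u**2 + 2.
Check for roots in GF(5): m(0) = 2; m(1) = 2; m(2) = 3; m(3) = 2; m(4) = 1.
No roots, so no linear factors.
Degree-2 irreducible divisors: test the 10 monic irreducibles of degree 2 over GF(5).
None of them divide m (all give nonzero remainder).
No irreducible factor of degree ≤ 2 exists, so m is irreducible over GF(5).

Yes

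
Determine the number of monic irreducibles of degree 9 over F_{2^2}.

Gauss's count: N_{4}(9) = (1/9) Σ_{d|9} μ(9/d)·4^d.
Divisors of 9: 1, 3, 9; μ(9/d) for each: 0, -1, 1.
Σ = − 4^3 + 4^9 = 262080.
N = 262080/9 = 29120.

29120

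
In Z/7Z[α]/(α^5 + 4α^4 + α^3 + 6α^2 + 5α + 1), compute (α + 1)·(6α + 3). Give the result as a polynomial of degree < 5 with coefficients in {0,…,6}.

6α^2 + 2α + 3

Multiply in Z/7Z[α]: (α + 1)·(6α + 3) = 6α^2 + 2α + 3.
Reduced: 6α^2 + 2α + 3.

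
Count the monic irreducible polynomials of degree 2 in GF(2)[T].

The number of monic irreducibles of degree 2 over GF(2) is (1/2)·Σ_{d∣2} μ(2/d) 2^d.
Divisors of 2: 1, 2; μ(2/d) for each: -1, 1.
Σ = − 2^1 + 2^2 = 2.
N = 2/2 = 1.

1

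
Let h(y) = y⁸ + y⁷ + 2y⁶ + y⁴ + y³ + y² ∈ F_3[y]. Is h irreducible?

Check for roots in F_3: h(0) = 0 → root; h(1) = 1; h(2) = 0 → root.
h(0) = 0, so (y) divides h(y); h is reducible.

No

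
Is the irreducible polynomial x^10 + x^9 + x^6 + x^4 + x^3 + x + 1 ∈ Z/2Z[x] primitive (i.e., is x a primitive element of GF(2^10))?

Write f(x) = x^10 + x^9 + x^6 + x^4 + x^3 + x + 1.
|GF(2^10)^×| = 2^10 − 1 = 1023. Prime factorization: 1023 = 3·11·31.
f is primitive ⇔ x has order 1023 in GF(2)[x]/(f), i.e. x^(1023/q) ≠ 1 for each prime q | 1023.
x^(341) mod f = x^7 + x^5 + x^3.
x^(93) mod f = x^9 + x^7 + x^6 + x^3 + x^2 + 1.
x^(33) mod f = x^9 + x^7 + x^6 + x^3 + x^2 + x + 1.
None equal 1, so x has full order 1023; f is primitive.

Yes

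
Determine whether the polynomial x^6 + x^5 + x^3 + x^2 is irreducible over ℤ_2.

Write h(x) = x^6 + x^5 + x^3 + x^2.
Check for roots in ℤ_2: h(0) = 0 → root; h(1) = 0 → root.
h(0) = 0, so (x) divides h(x); h is reducible.

No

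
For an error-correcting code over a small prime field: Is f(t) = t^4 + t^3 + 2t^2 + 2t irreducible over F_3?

No

Check for roots in F_3: f(0) = 0 → root; f(1) = 0 → root; f(2) = 0 → root.
f(0) = 0, so (t) divides f(t); f is reducible.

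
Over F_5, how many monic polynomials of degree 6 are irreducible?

2580

x^(5^6) − x is the product of all monic irreducibles of degree dividing 6; Möbius inversion gives N = (1/6) Σ μ(6/d)·5^d.
Divisors of 6: 1, 2, 3, 6; μ(6/d) for each: 1, -1, -1, 1.
Σ = 5^1 − 5^2 − 5^3 + 5^6 = 15480.
N = 15480/6 = 2580.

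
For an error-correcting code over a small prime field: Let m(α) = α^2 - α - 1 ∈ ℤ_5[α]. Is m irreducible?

Check for roots in ℤ_5: m(0) = 4; m(1) = 4; m(2) = 1; m(3) = 0 → root; m(4) = 1.
m(3) = 0, so (α − 3) divides m(α); m is reducible.

No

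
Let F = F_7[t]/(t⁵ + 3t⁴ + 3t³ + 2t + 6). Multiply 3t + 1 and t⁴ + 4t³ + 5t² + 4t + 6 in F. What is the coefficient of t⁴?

Multiply in F_7[t]: (3t + 1)·(t⁴ + 4t³ + 5t² + 4t + 6) = 3t⁵ + 6t⁴ + 5t³ + 3t² + t + 6.
Reduce using t⁵ ≡ 4t⁴ + 4t³ + 5t + 1 (mod t⁵ + 3t⁴ + 3t³ + 2t + 6).
Reduced: 4t⁴ + 3t³ + 3t² + 2t + 2.

4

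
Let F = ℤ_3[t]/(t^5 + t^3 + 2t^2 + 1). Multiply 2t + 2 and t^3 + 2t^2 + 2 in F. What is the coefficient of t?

Multiply in ℤ_3[t]: (2t + 2)·(t^3 + 2t^2 + 2) = 2t^4 + t^2 + t + 1.
Reduced: 2t^4 + t^2 + t + 1.

1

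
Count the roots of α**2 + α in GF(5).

Write f(α) = α**2 + α.
Evaluate at each of the 5 elements of GF(5):
f(0) = 0 → root; f(1) = 2; f(2) = 1; f(3) = 2; f(4) = 0 → root.
Roots: {0, 4}.

2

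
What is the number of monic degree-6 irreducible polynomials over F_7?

The number of monic irreducibles of degree 6 over GF(7) is (1/6)·Σ_{d∣6} μ(6/d) 7^d.
Divisors of 6: 1, 2, 3, 6; μ(6/d) for each: 1, -1, -1, 1.
Σ = 7^1 − 7^2 − 7^3 + 7^6 = 117264.
N = 117264/6 = 19544.

19544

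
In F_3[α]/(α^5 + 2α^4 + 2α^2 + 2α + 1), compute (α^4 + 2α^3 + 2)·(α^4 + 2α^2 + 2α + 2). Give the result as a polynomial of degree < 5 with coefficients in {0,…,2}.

Multiply in F_3[α]: (α^4 + 2α^3 + 2)·(α^4 + 2α^2 + 2α + 2) = α^8 + 2α^7 + 2α^6 + 2α^4 + α^3 + α^2 + α + 1.
Reduce using α^5 ≡ α^4 + α^2 + α + 2 (mod α^5 + 2α^4 + 2α^2 + 2α + 1).
Reduced: 2α^3 + 2α + 1.

2α^3 + 2α + 1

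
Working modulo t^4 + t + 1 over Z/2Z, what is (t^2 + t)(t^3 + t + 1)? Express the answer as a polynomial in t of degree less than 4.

t^3 + t^2 + t + 1

Multiply in Z/2Z[t]: (t^2 + t)·(t^3 + t + 1) = t^5 + t^4 + t^3 + t.
Reduce using t^4 ≡ t + 1 (mod t^4 + t + 1).
Reduced: t^3 + t^2 + t + 1.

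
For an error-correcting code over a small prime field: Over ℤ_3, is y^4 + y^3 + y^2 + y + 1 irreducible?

Yes

Write h(y) = y^4 + y^3 + y^2 + y + 1.
Check for roots in ℤ_3: h(0) = 1; h(1) = 2; h(2) = 1.
No roots, so no linear factors.
Monic irreducibles of degree 2 over GF(3): y^2 + 1, y^2 + y + 2, y^2 + 2y + 2.
None of them divide h (all give nonzero remainder).
No irreducible factor of degree ≤ 2 exists, so h is irreducible over GF(3).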